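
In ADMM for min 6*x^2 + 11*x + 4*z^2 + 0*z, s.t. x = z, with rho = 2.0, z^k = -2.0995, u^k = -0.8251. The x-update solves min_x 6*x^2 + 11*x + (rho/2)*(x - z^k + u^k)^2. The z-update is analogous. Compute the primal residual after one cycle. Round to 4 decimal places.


ADMM iteration with rho = 2.0, z^k = -2.0995, u^k = -0.8251
Step 1: x-update.
Minimize 6*x^2 + 11*x + (2.0/2)*(x + 2.0995 - 0.8251)^2
FOC: (2*6 + 2.0)*x = -11 + 2.0*(-2.0995 + 0.8251)
x^{k+1} = -0.9678
Step 2: z-update.
Minimize 4*z^2 + 0*z + (2.0/2)*(-0.9678 - z - 0.8251)^2
FOC: (2*4 + 2.0)*z = 0 + 2.0*(-0.9678 - 0.8251)
z^{k+1} = -0.3586
Step 3: u-update.
u^{k+1} = -0.8251 - 0.9678 + 0.3586 = -1.4343
Step 4: Primal residual = |-0.9678 + 0.3586| = 0.6092


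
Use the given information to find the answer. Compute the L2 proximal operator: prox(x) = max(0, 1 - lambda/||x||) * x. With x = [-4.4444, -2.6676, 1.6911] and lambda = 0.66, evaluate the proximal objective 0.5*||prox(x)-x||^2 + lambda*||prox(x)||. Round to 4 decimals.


Step 1: Compute ||x||.
||x|| = 5.4524
Step 2: Compute scaling factor.
scale = max(0, 1 - 0.66/5.4524) = 0.879
Step 3: prox(x) = [-3.9064, -2.3447, 1.4864]
||prox(x)|| = 4.7924
Step 4: Proximal objective.
0.5*||prox-x||^2 = 0.2178
lambda*||prox|| = 3.163
Total = 3.3808


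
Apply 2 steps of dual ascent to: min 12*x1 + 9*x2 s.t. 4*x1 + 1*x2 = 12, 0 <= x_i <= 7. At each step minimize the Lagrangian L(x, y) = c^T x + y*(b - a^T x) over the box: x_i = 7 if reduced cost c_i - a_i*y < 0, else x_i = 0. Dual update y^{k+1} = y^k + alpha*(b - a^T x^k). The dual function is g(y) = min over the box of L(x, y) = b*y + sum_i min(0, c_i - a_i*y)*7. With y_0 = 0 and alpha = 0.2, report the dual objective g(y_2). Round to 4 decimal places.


Dual ascent for LP: min 12*x1 + 9*x2, 4*x1 + 1*x2 = 12, 0 <= x_i <= 7
Step 1: y^k = 0.0, reduced costs: (12.0, 9.0)
  x^k = (0.0, 0.0), subgradient = b - a^T x = 12.0
  y^{k+1} = 0.0 + 0.2*12.0 = 2.4
Step 2: y^k = 2.4, reduced costs: (2.4, 6.6)
  x^k = (0.0, 0.0), subgradient = b - a^T x = 12.0
  y^{k+1} = 2.4 + 0.2*12.0 = 4.8
Dual objective at y_2 = 4.8: reduced costs (-7.2, 4.2), box minimizer x = (7.0, 0.0)
g(y_2) = b*y + (c1 - a1*y)*x1 + (c2 - a2*y)*x2 = 12*4.8 + (-7.2)*7.0 + 4.2*0.0 = 57.6 - 50.4 + 0.0 = 7.2


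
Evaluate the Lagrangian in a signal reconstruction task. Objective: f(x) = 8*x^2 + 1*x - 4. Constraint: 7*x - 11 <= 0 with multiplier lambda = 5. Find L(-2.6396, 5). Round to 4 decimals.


Step 1: Evaluate f(x).
f(-2.6396) = 8*(-2.6396)^2 + 1*(-2.6396) - 4 = 49.1003
Step 2: Evaluate g(x).
g(-2.6396) = 7*-2.6396 - 11 = -29.4772
Step 3: Compute Lagrangian.
L = 49.1003 + 5*-29.4772 = -98.2857


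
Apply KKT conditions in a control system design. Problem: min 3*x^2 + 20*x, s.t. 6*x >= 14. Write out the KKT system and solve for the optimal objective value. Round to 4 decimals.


Step 1: Try lambda = 0 (constraint inactive).
x_unc = -20/(2*3) = -3.3333
Check: 6*-3.3333 = -19.9998 < 14 -- violated!
Step 2: Constraint must be active: 6*x = 14
x* = 14/6 = 7/3 = 2.3333 (rounded; the exact value 7/3 is used below)
lambda = (2*3*(7/3) + 20)/6 = 5.6667
Step 3: Compute optimal value.
f(x*) = 3*(7/3)^2 + 20*(7/3) = 63.0


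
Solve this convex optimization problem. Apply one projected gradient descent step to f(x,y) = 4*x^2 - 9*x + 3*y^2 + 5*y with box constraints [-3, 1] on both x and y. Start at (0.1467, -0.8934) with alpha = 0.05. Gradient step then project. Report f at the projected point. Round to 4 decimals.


Step 1: Compute gradient at (0.1467, -0.8934).
grad_x = 2*4*0.1467 - 9 = -7.8264
grad_y = 2*3*-0.8934 + 5 = -0.3604
Step 2: Gradient step.
x_raw = 0.1467 - 0.05*-7.8264 = 0.538
y_raw = -0.8934 - 0.05*-0.3604 = -0.8754
Step 3: Project onto [-3, 1].
x_proj = clip(0.538) = 0.538
y_proj = clip(-0.8754) = -0.8754
Step 4: Evaluate f.
f(0.538, -0.8754) = -5.7623


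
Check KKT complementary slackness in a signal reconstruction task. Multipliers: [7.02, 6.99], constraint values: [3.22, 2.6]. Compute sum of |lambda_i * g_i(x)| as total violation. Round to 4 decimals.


KKT complementary slackness check:
lambda_1 * g_1 = 7.02 * 3.22 = 22.6044
lambda_2 * g_2 = 6.99 * 2.6 = 18.174
Total violation = 22.6044 + 18.174 = 40.7784


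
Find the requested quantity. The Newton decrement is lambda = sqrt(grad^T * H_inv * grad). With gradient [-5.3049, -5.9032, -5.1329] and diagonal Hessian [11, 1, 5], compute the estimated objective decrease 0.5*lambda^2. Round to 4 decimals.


Step 1: H is diagonal, so H^(-1) * g = [-0.4823, -5.9032, -1.0266].
Step 2: g^T H^(-1) g = sum_i g_i^2 / H_ii
  = (-5.3049)^2/11 + (-5.9032)^2/1 + (-5.1329)^2/5
  = 2.5584 + 34.8478 + 5.2693 = 42.6755
Step 3: Objective decrease = 0.5 * g^T H^(-1) g = 21.3377


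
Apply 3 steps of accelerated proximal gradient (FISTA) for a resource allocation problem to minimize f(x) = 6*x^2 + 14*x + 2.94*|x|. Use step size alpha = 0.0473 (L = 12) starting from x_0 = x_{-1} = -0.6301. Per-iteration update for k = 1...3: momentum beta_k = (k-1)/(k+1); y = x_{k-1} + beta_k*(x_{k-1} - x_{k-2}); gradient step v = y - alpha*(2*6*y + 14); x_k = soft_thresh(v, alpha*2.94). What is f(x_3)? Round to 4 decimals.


FISTA on f(x) = 6*x^2 + 14*x + 2.94*|x|
L = 12, alpha = 0.0473
Iteration 1: beta = 0.0, y = -0.6301 + 0.0*(-0.6301 + 0.6301) = -0.6301
  grad(y) = 6.4388, v = y - alpha*grad = -0.9347
  prox(v) = soft_thresh(-0.9347, 0.1391) = -0.7956
Iteration 2: beta = 0.3333, y = -0.7956 + 0.3333*(-0.7956 + 0.6301) = -0.8508
  grad(y) = 3.7909, v = y - alpha*grad = -1.0301
  prox(v) = soft_thresh(-1.0301, 0.1391) = -0.891
Iteration 3: beta = 0.5, y = -0.891 + 0.5*(-0.891 + 0.7956) = -0.9387
  grad(y) = 2.7355, v = y - alpha*grad = -1.0681
  prox(v) = soft_thresh(-1.0681, 0.1391) = -0.929
f(x_3) = 6*(-0.929)^2 + 14*(-0.929) + 2.94*|-0.929| = -5.0965


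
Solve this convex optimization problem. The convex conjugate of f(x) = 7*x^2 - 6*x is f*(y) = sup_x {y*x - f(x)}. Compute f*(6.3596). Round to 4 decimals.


f*(y) = sup_x {y*x - a*x^2 - b*x} = sup_x {(y-b)*x - a*x^2}
FOC: (y - b) - 2a*x = 0 => x* = (y - b)/(2a)
x* = (6.3596 + 6)/(2*7) = 0.8828
f*(6.3596) = (y-b)^2/(4a) = (6.3596 + 6)^2/(4*7)
= 152.7597/28 = 5.4557


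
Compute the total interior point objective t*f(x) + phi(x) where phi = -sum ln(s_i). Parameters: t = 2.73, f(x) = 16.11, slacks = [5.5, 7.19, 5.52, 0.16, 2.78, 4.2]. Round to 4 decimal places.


Step 1: Compute log-barrier.
ln values: [1.7047, 1.9727, 1.7084, -1.8326, 1.0225, 1.4351]
phi = -(1.7047 + 1.9727 + 1.7084 - 1.8326 + 1.0225 + 1.4351) = -6.0108
Step 2: Compute augmented objective.
t*f(x) = 2.73*16.11 = 43.9803
Total = 43.9803 - 6.0108 = 37.9695


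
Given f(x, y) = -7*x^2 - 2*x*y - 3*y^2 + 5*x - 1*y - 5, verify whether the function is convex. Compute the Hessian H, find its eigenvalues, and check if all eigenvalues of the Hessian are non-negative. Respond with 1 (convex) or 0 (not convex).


The Hessian of f(x,y) = -7*x^2 - 2*x*y - 3*y^2 + 5*x - 1*y - 5 is:
H = [[-14, -2], [-2, -6]]
Trace = -14 - 6 = -20
Determinant = -14*-6 - (-2)^2 = 80
Discriminant = (-20)^2 - 4*80 = 80.0
Eigenvalues: lambda_1 = -14.4721, lambda_2 = -5.5279
The function is not convex.

0


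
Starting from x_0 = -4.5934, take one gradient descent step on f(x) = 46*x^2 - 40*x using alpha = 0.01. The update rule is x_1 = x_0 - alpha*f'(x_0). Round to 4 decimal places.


We compute the gradient at x_0 and apply the update.
f'(x) = 92*x - 40
f'(-4.5934) = 92*-4.5934 - 40 = -462.5928
x_1 = -4.5934 - 0.01*-462.5928 = 0.0325


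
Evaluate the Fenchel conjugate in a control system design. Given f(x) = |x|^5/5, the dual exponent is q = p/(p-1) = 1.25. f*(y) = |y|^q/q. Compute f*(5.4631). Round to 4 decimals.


The conjugate exponent q satisfies 1/p + 1/q = 1.
p = 5, so q = 5/(5 - 1) = 1.25
|y|^q = 5.4631^1.25 = 8.3522
f*(5.4631) = 8.3522 / 1.25 = 6.6817


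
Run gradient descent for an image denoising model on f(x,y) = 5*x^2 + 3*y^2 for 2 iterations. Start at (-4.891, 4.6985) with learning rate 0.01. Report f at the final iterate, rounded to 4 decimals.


Gradient descent on f(x,y) = 5*x^2 + 3*y^2.
Starting point: (-4.891, 4.6985), alpha = 0.01
Step 1: grad_x = 2*5*-4.891 = -48.91, grad_y = 2*3*4.6985 = 28.191
  x_1 = -4.891 - 0.01*-48.91 = -4.4019
  y_1 = 4.6985 - 0.01*28.191 = 4.4166
Step 2: grad_x = 2*5*-4.4019 = -44.019, grad_y = 2*3*4.4166 = 26.4995
  x_2 = -4.4019 - 0.01*-44.019 = -3.9617
  y_2 = 4.4166 - 0.01*26.4995 = 4.1516
f(-3.9617, 4.1516) = 5*(-3.9617)^2 + 3*4.1516^2 = 130.1829


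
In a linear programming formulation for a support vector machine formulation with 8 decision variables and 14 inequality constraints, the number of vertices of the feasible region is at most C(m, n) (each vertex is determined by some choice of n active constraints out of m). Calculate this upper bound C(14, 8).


Each vertex corresponds to some choice of n active constraints out of m, so the number of vertices is at most C(m, n) = m! / (n!(m-n)!).
m = 14, n = 8
Numerator: 14 * 13 * 12 * 11 * 10 * 9 * 8 * 7
Denominator: 8! = 40320
C(14, 8) = 3003


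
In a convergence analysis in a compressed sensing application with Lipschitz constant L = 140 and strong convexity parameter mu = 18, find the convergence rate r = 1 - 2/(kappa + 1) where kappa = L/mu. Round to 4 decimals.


Step 1: Compute the condition number.
kappa = L/mu = 140/18 = 7.7778
Step 2: Compute the convergence rate.
r = 1 - 2/(kappa + 1) = 1 - 2*mu/(L + mu) = (L - mu)/(L + mu) = 122/158 = 0.7722


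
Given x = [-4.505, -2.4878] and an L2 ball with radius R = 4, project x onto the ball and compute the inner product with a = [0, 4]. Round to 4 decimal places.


Step 1: Compute ||x|| (intermediates to 6 decimals).
||x|| = sqrt((-4.505)^2 + (-2.4878)^2) = 5.146278
Step 2: Project.
Since ||x|| > R, scale = R/||x|| = 4/5.146278 = 0.777261, proj(x) = scale * x
proj(x) = [-3.501561, -1.93367]
Step 3: Dot product.
a^T * proj(x) = 0*(-3.501561) + 4*(-1.93367) = -7.7347


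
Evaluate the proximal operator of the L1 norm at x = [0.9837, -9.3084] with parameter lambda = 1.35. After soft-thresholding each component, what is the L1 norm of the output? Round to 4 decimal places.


Soft-thresholding with lambda = 1.35:
prox(0.9837) = sign(0.9837)*max(|0.9837| - 1.35, 0) = 0.0
prox(-9.3084) = sign(-9.3084)*max(|-9.3084| - 1.35, 0) = -7.9584
prox(x) = [0.0, -7.9584]
||prox(x)||_1 = 0.0 + 7.9584 = 7.9584


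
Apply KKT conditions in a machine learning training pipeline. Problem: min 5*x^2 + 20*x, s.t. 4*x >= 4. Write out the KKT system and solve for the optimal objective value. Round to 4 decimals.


Step 1: Try lambda = 0 (constraint inactive).
x_unc = -20/(2*5) = -2.0
Check: 4*-2.0 = -8.0 < 4 -- violated!
Step 2: Constraint must be active: 4*x = 4
x* = 4/4 = 1.0
lambda = (2*5*1.0 + 20)/4 = 7.5
Step 3: Compute optimal value.
f(x*) = 5*1.0^2 + 20*1.0 = 25.0


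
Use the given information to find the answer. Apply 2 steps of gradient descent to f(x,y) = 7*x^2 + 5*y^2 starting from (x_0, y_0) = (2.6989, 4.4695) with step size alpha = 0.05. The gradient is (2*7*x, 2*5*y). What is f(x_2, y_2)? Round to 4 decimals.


Gradient descent on f(x,y) = 7*x^2 + 5*y^2.
Starting point: (2.6989, 4.4695), alpha = 0.05
Step 1: grad_x = 2*7*2.6989 = 37.7846, grad_y = 2*5*4.4695 = 44.695
  x_1 = 2.6989 - 0.05*37.7846 = 0.8097
  y_1 = 4.4695 - 0.05*44.695 = 2.2348
Step 2: grad_x = 2*7*0.8097 = 11.3354, grad_y = 2*5*2.2348 = 22.3475
  x_2 = 0.8097 - 0.05*11.3354 = 0.2429
  y_2 = 2.2348 - 0.05*22.3475 = 1.1174
f(0.2429, 1.1174) = 7*0.2429^2 + 5*1.1174^2 = 6.6556


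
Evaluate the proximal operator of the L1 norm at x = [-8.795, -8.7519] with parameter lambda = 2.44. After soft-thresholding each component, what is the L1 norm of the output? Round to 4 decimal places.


Soft-thresholding with lambda = 2.44:
prox(-8.795) = sign(-8.795)*max(|-8.795| - 2.44, 0) = -6.355
prox(-8.7519) = sign(-8.7519)*max(|-8.7519| - 2.44, 0) = -6.3119
prox(x) = [-6.355, -6.3119]
||prox(x)||_1 = 6.355 + 6.3119 = 12.6669


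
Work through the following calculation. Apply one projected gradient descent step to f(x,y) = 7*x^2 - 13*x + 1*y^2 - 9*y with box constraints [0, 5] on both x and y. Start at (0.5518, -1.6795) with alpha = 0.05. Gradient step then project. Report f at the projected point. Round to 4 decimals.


Step 1: Compute gradient at (0.5518, -1.6795).
grad_x = 2*7*0.5518 - 13 = -5.2748
grad_y = 2*1*-1.6795 - 9 = -12.359
Step 2: Gradient step.
x_raw = 0.5518 - 0.05*-5.2748 = 0.8155
y_raw = -1.6795 - 0.05*-12.359 = -1.0616
Step 3: Project onto [0, 5].
x_proj = clip(0.8155) = 0.8155
y_proj = clip(-1.0616) = 0.0
Step 4: Evaluate f.
f(0.8155, 0.0) = -5.9463


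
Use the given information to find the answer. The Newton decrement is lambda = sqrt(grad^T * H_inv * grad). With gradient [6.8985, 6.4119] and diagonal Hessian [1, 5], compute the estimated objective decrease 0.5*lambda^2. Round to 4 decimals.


Step 1: H is diagonal, so H^(-1) * g = [6.8985, 1.2824].
Step 2: g^T H^(-1) g = sum_i g_i^2 / H_ii
  = (6.8985)^2/1 + (6.4119)^2/5
  = 47.5893 + 8.2225 = 55.8118
Step 3: Objective decrease = 0.5 * g^T H^(-1) g = 27.9059


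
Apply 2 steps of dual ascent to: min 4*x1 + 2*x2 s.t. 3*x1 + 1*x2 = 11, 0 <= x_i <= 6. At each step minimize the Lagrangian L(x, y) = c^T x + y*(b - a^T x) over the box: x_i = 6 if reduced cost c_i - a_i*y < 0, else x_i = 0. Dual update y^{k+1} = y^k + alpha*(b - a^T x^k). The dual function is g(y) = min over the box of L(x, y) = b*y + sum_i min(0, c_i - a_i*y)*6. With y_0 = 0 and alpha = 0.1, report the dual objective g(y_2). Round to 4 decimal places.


Dual ascent for LP: min 4*x1 + 2*x2, 3*x1 + 1*x2 = 11, 0 <= x_i <= 6
Step 1: y^k = 0.0, reduced costs: (4.0, 2.0)
  x^k = (0.0, 0.0), subgradient = b - a^T x = 11.0
  y^{k+1} = 0.0 + 0.1*11.0 = 1.1
Step 2: y^k = 1.1, reduced costs: (0.7, 0.9)
  x^k = (0.0, 0.0), subgradient = b - a^T x = 11.0
  y^{k+1} = 1.1 + 0.1*11.0 = 2.2
Dual objective at y_2 = 2.2: reduced costs (-2.6, -0.2), box minimizer x = (6.0, 6.0)
g(y_2) = b*y + (c1 - a1*y)*x1 + (c2 - a2*y)*x2 = 11*2.2 + (-2.6)*6.0 + (-0.2)*6.0 = 24.2 - 15.6 - 1.2 = 7.4


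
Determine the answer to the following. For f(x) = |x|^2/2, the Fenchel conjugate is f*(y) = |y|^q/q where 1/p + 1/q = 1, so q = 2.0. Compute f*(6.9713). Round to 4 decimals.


The conjugate exponent q satisfies 1/p + 1/q = 1.
p = 2, so q = 2/(2 - 1) = 2.0
|y|^q = 6.9713^2.0 = 48.599
f*(6.9713) = 48.599 / 2.0 = 24.2995


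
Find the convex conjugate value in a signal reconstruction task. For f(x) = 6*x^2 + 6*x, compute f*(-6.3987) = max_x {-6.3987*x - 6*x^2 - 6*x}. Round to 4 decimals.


f*(y) = sup_x {y*x - a*x^2 - b*x} = sup_x {(y-b)*x - a*x^2}
FOC: (y - b) - 2a*x = 0 => x* = (y - b)/(2a)
x* = (-6.3987 - 6)/(2*6) = -1.0332
f*(-6.3987) = (y-b)^2/(4a) = (-6.3987 - 6)^2/(4*6)
= 153.7278/24 = 6.4053


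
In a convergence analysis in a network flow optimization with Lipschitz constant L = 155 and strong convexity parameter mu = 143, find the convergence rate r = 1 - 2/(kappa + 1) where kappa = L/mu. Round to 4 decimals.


Step 1: Compute the condition number.
kappa = L/mu = 155/143 = 1.0839
Step 2: Compute the convergence rate.
r = 1 - 2/(kappa + 1) = 1 - 2*mu/(L + mu) = (L - mu)/(L + mu) = 12/298 = 0.0403


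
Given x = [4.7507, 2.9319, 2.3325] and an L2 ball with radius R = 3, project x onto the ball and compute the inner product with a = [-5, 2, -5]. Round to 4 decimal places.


Step 1: Compute ||x|| (intermediates to 6 decimals).
||x|| = sqrt(4.7507^2 + 2.9319^2 + 2.3325^2) = 6.050268
Step 2: Project.
Since ||x|| > R, scale = R/||x|| = 3/6.050268 = 0.495846, proj(x) = scale * x
proj(x) = [2.355616, 1.453771, 1.156561]
Step 3: Dot product.
a^T * proj(x) = -5*2.355616 + 2*1.453771 - 5*1.156561 = -14.6533


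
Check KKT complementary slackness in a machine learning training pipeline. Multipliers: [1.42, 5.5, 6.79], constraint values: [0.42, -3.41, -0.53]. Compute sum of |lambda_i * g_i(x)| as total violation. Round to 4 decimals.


KKT complementary slackness check:
lambda_1 * g_1 = 1.42 * 0.42 = 0.5964
lambda_2 * g_2 = 5.5 * -3.41 = -18.755
lambda_3 * g_3 = 6.79 * -0.53 = -3.5987
Total violation = 0.5964 + 18.755 + 3.5987 = 22.9501


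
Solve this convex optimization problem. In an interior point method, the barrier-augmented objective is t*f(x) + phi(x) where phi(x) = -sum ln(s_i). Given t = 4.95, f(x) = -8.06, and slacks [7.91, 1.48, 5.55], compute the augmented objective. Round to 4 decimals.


Step 1: Compute log-barrier.
ln values: [2.0681, 0.392, 1.7138]
phi = -(2.0681 + 0.392 + 1.7138) = -4.174
Step 2: Compute augmented objective.
t*f(x) = 4.95*-8.06 = -39.897
Total = -39.897 - 4.174 = -44.071


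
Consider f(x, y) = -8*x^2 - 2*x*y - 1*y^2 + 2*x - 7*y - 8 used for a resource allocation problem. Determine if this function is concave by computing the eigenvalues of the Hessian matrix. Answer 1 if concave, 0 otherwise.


The Hessian of f(x,y) = -8*x^2 - 2*x*y - 1*y^2 + 2*x - 7*y - 8 is:
H = [[-16, -2], [-2, -2]]
Trace = -16 - 2 = -18
Determinant = -16*-2 - (-2)^2 = 28
Discriminant = (-18)^2 - 4*28 = 212.0
Eigenvalues: lambda_1 = -16.2801, lambda_2 = -1.7199
The function is concave.

1


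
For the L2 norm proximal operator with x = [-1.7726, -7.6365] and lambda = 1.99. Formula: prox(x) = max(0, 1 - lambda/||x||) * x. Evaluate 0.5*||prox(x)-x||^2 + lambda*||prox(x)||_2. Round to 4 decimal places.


Step 1: Compute ||x||.
||x|| = 7.8395
Step 2: Compute scaling factor.
scale = max(0, 1 - 1.99/7.8395) = 0.7462
Step 3: prox(x) = [-1.3226, -5.698]
||prox(x)|| = 5.8495
Step 4: Proximal objective.
0.5*||prox-x||^2 = 1.9801
lambda*||prox|| = 11.6405
Total = 13.6206


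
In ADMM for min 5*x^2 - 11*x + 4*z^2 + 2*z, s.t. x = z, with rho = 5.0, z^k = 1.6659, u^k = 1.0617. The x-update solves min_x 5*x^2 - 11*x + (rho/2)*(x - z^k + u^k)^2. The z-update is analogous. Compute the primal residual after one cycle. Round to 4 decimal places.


ADMM iteration with rho = 5.0, z^k = 1.6659, u^k = 1.0617
Step 1: x-update.
Minimize 5*x^2 - 11*x + (5.0/2)*(x - 1.6659 + 1.0617)^2
FOC: (2*5 + 5.0)*x = 11 + 5.0*(1.6659 - 1.0617)
x^{k+1} = 0.9347
Step 2: z-update.
Minimize 4*z^2 + 2*z + (5.0/2)*(0.9347 - z + 1.0617)^2
FOC: (2*4 + 5.0)*z = -2 + 5.0*(0.9347 + 1.0617)
z^{k+1} = 0.614
Step 3: u-update.
u^{k+1} = 1.0617 + 0.9347 - 0.614 = 1.3824
Step 4: Primal residual = |0.9347 - 0.614| = 0.3207


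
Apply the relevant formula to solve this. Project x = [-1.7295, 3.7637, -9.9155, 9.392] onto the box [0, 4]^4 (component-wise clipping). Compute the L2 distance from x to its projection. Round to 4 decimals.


Project each component onto [0, 4].
clip(-1.7295) = 0.0, clip(3.7637) = 3.7637, clip(-9.9155) = 0.0, clip(9.392) = 4.0
Projection = [0.0, 3.7637, 0.0, 4.0]
Squared diffs: [2.9912, 0.0, 98.3171, 29.0737]
Distance = sqrt(130.382) = 11.4185


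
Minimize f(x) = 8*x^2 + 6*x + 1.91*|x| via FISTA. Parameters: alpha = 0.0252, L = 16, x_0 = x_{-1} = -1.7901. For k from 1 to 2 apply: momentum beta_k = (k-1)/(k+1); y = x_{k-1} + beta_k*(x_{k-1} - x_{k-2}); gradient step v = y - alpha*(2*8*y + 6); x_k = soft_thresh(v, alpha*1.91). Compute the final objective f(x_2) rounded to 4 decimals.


FISTA on f(x) = 8*x^2 + 6*x + 1.91*|x|
L = 16, alpha = 0.0252
Iteration 1: beta = 0.0, y = -1.7901 + 0.0*(-1.7901 + 1.7901) = -1.7901
  grad(y) = -22.6416, v = y - alpha*grad = -1.2195
  prox(v) = soft_thresh(-1.2195, 0.0481) = -1.1714
Iteration 2: beta = 0.3333, y = -1.1714 + 0.3333*(-1.1714 + 1.7901) = -0.9652
  grad(y) = -9.4427, v = y - alpha*grad = -0.7272
  prox(v) = soft_thresh(-0.7272, 0.0481) = -0.6791
f(x_2) = 8*(-0.6791)^2 + 6*(-0.6791) + 1.91*|-0.6791| = 0.9118


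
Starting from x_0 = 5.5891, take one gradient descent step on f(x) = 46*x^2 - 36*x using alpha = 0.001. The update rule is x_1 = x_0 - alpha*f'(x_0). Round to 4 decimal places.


We compute the gradient at x_0 and apply the update.
f'(x) = 92*x - 36
f'(5.5891) = 92*5.5891 - 36 = 478.1972
x_1 = 5.5891 - 0.001*478.1972 = 5.1109


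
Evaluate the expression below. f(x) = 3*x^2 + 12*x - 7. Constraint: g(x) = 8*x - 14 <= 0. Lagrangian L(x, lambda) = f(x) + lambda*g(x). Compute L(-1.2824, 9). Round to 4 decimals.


Step 1: Evaluate f(x).
f(-1.2824) = 3*(-1.2824)^2 + 12*(-1.2824) - 7 = -17.4552
Step 2: Evaluate g(x).
g(-1.2824) = 8*-1.2824 - 14 = -24.2592
Step 3: Compute Lagrangian.
L = -17.4552 + 9*-24.2592 = -235.788


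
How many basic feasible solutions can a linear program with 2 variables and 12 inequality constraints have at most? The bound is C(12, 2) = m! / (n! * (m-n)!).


Each vertex corresponds to some choice of n active constraints out of m, so the number of vertices is at most C(m, n) = m! / (n!(m-n)!).
m = 12, n = 2
Numerator: 12 * 11
Denominator: 2! = 2
C(12, 2) = 66


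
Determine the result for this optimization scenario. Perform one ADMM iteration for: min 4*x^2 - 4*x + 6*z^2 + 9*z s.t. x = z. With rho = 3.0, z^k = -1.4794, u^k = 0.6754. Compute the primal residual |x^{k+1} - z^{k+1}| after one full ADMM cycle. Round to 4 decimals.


ADMM iteration with rho = 3.0, z^k = -1.4794, u^k = 0.6754
Step 1: x-update.
Minimize 4*x^2 - 4*x + (3.0/2)*(x + 1.4794 + 0.6754)^2
FOC: (2*4 + 3.0)*x = 4 + 3.0*(-1.4794 - 0.6754)
x^{k+1} = -0.224
Step 2: z-update.
Minimize 6*z^2 + 9*z + (3.0/2)*(-0.224 - z + 0.6754)^2
FOC: (2*6 + 3.0)*z = -9 + 3.0*(-0.224 + 0.6754)
z^{k+1} = -0.5097
Step 3: u-update.
u^{k+1} = 0.6754 - 0.224 + 0.5097 = 0.9611
Step 4: Primal residual = |-0.224 + 0.5097| = 0.2857


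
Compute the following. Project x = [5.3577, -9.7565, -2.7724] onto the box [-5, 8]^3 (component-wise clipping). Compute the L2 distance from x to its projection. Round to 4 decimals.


Project each component onto [-5, 8].
clip(5.3577) = 5.3577, clip(-9.7565) = -5.0, clip(-2.7724) = -2.7724
Projection = [5.3577, -5.0, -2.7724]
Squared diffs: [0.0, 22.6243, 0.0]
Distance = sqrt(22.6243) = 4.7565


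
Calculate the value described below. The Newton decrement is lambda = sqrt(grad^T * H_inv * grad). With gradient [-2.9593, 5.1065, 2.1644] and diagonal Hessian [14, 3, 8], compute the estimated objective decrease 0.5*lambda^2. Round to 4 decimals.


Step 1: H is diagonal, so H^(-1) * g = [-0.2114, 1.7022, 0.2706].
Step 2: g^T H^(-1) g = sum_i g_i^2 / H_ii
  = (-2.9593)^2/14 + (5.1065)^2/3 + (2.1644)^2/8
  = 0.6255 + 8.6921 + 0.5856 = 9.9032
Step 3: Objective decrease = 0.5 * g^T H^(-1) g = 4.9516


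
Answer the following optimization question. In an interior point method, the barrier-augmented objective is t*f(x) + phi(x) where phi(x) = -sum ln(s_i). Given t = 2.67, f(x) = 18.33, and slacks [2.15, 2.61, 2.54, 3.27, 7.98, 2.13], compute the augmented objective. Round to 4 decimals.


Step 1: Compute log-barrier.
ln values: [0.7655, 0.9594, 0.9322, 1.1848, 2.0769, 0.7561]
phi = -(0.7655 + 0.9594 + 0.9322 + 1.1848 + 2.0769 + 0.7561) = -6.6748
Step 2: Compute augmented objective.
t*f(x) = 2.67*18.33 = 48.9411
Total = 48.9411 - 6.6748 = 42.2663


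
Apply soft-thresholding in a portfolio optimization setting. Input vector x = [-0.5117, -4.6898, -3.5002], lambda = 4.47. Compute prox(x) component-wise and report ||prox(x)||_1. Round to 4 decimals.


Soft-thresholding with lambda = 4.47:
prox(-0.5117) = sign(-0.5117)*max(|-0.5117| - 4.47, 0) = 0.0
prox(-4.6898) = sign(-4.6898)*max(|-4.6898| - 4.47, 0) = -0.2198
prox(-3.5002) = sign(-3.5002)*max(|-3.5002| - 4.47, 0) = 0.0
prox(x) = [0.0, -0.2198, 0.0]
||prox(x)||_1 = 0.0 + 0.2198 + 0.0 = 0.2198


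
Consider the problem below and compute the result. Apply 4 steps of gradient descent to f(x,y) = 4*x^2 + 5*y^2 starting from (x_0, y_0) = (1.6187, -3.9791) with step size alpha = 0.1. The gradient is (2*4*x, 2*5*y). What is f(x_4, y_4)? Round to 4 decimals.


Gradient descent on f(x,y) = 4*x^2 + 5*y^2.
Starting point: (1.6187, -3.9791), alpha = 0.1
Step 1: grad_x = 2*4*1.6187 = 12.9496, grad_y = 2*5*-3.9791 = -39.791
  x_1 = 1.6187 - 0.1*12.9496 = 0.3237
  y_1 = -3.9791 - 0.1*-39.791 = 0.0
Step 2: grad_x = 2*4*0.3237 = 2.5899, grad_y = 2*5*0.0 = 0.0
  x_2 = 0.3237 - 0.1*2.5899 = 0.0647
  y_2 = 0.0 - 0.1*0.0 = 0.0
Step 3: grad_x = 2*4*0.0647 = 0.518, grad_y = 2*5*0.0 = 0.0
  x_3 = 0.0647 - 0.1*0.518 = 0.0129
  y_3 = 0.0 - 0.1*0.0 = 0.0
Step 4: grad_x = 2*4*0.0129 = 0.1036, grad_y = 2*5*0.0 = 0.0
  x_4 = 0.0129 - 0.1*0.1036 = 0.0026
  y_4 = 0.0 - 0.1*0.0 = 0.0
f(0.0026, 0.0) = 4*0.0026^2 + 5*0.0^2 = 0.0


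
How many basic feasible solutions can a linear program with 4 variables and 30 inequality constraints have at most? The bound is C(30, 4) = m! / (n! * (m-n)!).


Each vertex corresponds to some choice of n active constraints out of m, so the number of vertices is at most C(m, n) = m! / (n!(m-n)!).
m = 30, n = 4
Numerator: 30 * 29 * 28 * 27
Denominator: 4! = 24
C(30, 4) = 27405


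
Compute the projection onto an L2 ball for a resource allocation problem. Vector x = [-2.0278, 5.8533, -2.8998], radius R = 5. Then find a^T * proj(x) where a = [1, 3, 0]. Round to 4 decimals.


Step 1: Compute ||x|| (intermediates to 6 decimals).
||x|| = sqrt((-2.0278)^2 + 5.8533^2 + (-2.8998)^2) = 6.839732
Step 2: Project.
Since ||x|| > R, scale = R/||x|| = 5/6.839732 = 0.731023, proj(x) = scale * x
proj(x) = [-1.482368, 4.278897, -2.11982]
Step 3: Dot product.
a^T * proj(x) = 1*(-1.482368) + 3*4.278897 + 0*(-2.11982) = 11.3543


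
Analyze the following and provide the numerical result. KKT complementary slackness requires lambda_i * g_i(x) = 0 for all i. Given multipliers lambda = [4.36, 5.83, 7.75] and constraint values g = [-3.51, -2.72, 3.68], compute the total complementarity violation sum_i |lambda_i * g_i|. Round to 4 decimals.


KKT complementary slackness check:
lambda_1 * g_1 = 4.36 * -3.51 = -15.3036
lambda_2 * g_2 = 5.83 * -2.72 = -15.8576
lambda_3 * g_3 = 7.75 * 3.68 = 28.52
Total violation = 15.3036 + 15.8576 + 28.52 = 59.6812


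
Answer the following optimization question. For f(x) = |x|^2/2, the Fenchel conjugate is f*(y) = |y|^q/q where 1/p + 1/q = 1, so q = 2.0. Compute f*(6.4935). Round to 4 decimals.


The conjugate exponent q satisfies 1/p + 1/q = 1.
p = 2, so q = 2/(2 - 1) = 2.0
|y|^q = 6.4935^2.0 = 42.1655
f*(6.4935) = 42.1655 / 2.0 = 21.0828


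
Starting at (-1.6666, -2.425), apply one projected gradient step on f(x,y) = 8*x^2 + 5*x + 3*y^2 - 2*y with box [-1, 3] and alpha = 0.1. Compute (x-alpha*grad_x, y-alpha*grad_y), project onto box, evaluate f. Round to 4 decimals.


Step 1: Compute gradient at (-1.6666, -2.425).
grad_x = 2*8*-1.6666 + 5 = -21.6656
grad_y = 2*3*-2.425 - 2 = -16.55
Step 2: Gradient step.
x_raw = -1.6666 - 0.1*-21.6656 = 0.5
y_raw = -2.425 - 0.1*-16.55 = -0.77
Step 3: Project onto [-1, 3].
x_proj = clip(0.5) = 0.5
y_proj = clip(-0.77) = -0.77
Step 4: Evaluate f.
f(0.5, -0.77) = 7.8182


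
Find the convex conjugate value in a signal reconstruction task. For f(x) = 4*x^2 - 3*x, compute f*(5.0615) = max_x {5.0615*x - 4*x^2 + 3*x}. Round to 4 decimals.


f*(y) = sup_x {y*x - a*x^2 - b*x} = sup_x {(y-b)*x - a*x^2}
FOC: (y - b) - 2a*x = 0 => x* = (y - b)/(2a)
x* = (5.0615 + 3)/(2*4) = 1.0077
f*(5.0615) = (y-b)^2/(4a) = (5.0615 + 3)^2/(4*4)
= 64.9878/16 = 4.0617


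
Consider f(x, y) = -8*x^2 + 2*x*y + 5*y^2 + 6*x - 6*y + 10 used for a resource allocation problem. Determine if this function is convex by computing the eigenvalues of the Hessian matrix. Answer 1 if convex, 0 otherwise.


The Hessian of f(x,y) = -8*x^2 + 2*x*y + 5*y^2 + 6*x - 6*y + 10 is:
H = [[-16, 2], [2, 10]]
Trace = -16 + 10 = -6
Determinant = -16*10 - (2)^2 = -164
Discriminant = (-6)^2 - 4*-164 = 692.0
Eigenvalues: lambda_1 = -16.1529, lambda_2 = 10.1529
The function is not convex.

0


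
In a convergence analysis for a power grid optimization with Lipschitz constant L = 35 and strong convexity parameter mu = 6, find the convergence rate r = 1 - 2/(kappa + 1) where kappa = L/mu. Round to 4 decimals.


Step 1: Compute the condition number.
kappa = L/mu = 35/6 = 5.8333
Step 2: Compute the convergence rate.
r = 1 - 2/(kappa + 1) = 1 - 2*mu/(L + mu) = (L - mu)/(L + mu) = 29/41 = 0.7073


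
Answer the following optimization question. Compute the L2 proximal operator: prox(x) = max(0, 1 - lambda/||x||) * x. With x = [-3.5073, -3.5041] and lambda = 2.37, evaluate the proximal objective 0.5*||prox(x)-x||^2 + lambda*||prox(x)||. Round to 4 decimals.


Step 1: Compute ||x||.
||x|| = 4.9578
Step 2: Compute scaling factor.
scale = max(0, 1 - 2.37/4.9578) = 0.522
Step 3: prox(x) = [-1.8307, -1.829]
||prox(x)|| = 2.5878
Step 4: Proximal objective.
0.5*||prox-x||^2 = 2.8085
lambda*||prox|| = 6.1331
Total = 8.9416


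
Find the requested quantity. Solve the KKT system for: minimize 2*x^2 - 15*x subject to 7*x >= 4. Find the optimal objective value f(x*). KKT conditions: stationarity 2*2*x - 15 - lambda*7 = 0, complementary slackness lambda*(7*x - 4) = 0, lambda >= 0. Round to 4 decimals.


Step 1: Try lambda = 0 (constraint inactive).
Stationarity: 2*2*x - 15 = 0
x* = 15/(2*2) = 3.75
Check constraint: 7*3.75 = 26.25 >= 4 -- satisfied.
Step 2: Compute optimal value.
f(x*) = 2*3.75^2 - 15*3.75 = -28.125


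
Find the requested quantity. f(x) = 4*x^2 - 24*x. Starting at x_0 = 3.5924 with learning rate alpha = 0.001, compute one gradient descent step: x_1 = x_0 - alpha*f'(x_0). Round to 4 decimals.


We compute the gradient at x_0 and apply the update.
f'(x) = 8*x - 24
f'(3.5924) = 8*3.5924 - 24 = 4.7392
x_1 = 3.5924 - 0.001*4.7392 = 3.5877


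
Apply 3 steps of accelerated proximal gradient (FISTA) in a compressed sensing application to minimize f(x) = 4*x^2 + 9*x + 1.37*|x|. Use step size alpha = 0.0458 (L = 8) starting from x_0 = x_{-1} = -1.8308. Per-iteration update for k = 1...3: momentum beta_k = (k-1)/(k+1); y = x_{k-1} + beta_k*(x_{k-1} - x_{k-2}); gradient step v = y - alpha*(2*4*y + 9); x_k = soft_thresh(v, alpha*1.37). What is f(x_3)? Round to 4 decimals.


FISTA on f(x) = 4*x^2 + 9*x + 1.37*|x|
L = 8, alpha = 0.0458
Iteration 1: beta = 0.0, y = -1.8308 + 0.0*(-1.8308 + 1.8308) = -1.8308
  grad(y) = -5.6464, v = y - alpha*grad = -1.5722
  prox(v) = soft_thresh(-1.5722, 0.0627) = -1.5094
Iteration 2: beta = 0.3333, y = -1.5094 + 0.3333*(-1.5094 + 1.8308) = -1.4023
  grad(y) = -2.2187, v = y - alpha*grad = -1.3007
  prox(v) = soft_thresh(-1.3007, 0.0627) = -1.238
Iteration 3: beta = 0.5, y = -1.238 + 0.5*(-1.238 + 1.5094) = -1.1022
  grad(y) = 0.1821, v = y - alpha*grad = -1.1106
  prox(v) = soft_thresh(-1.1106, 0.0627) = -1.0478
f(x_3) = 4*(-1.0478)^2 + 9*(-1.0478) + 1.37*|-1.0478| = -3.6032


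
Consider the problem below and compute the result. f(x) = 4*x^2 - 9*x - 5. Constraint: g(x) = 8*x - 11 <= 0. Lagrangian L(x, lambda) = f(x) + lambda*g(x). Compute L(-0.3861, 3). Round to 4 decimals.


Step 1: Evaluate f(x).
f(-0.3861) = 4*(-0.3861)^2 - 9*(-0.3861) - 5 = -0.9288
Step 2: Evaluate g(x).
g(-0.3861) = 8*-0.3861 - 11 = -14.0888
Step 3: Compute Lagrangian.
L = -0.9288 + 3*-14.0888 = -43.1952


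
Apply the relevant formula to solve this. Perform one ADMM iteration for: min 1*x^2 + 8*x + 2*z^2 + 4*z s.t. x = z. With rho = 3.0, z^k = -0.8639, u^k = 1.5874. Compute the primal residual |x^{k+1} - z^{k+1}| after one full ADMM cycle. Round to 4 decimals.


ADMM iteration with rho = 3.0, z^k = -0.8639, u^k = 1.5874
Step 1: x-update.
Minimize 1*x^2 + 8*x + (3.0/2)*(x + 0.8639 + 1.5874)^2
FOC: (2*1 + 3.0)*x = -8 + 3.0*(-0.8639 - 1.5874)
x^{k+1} = -3.0708
Step 2: z-update.
Minimize 2*z^2 + 4*z + (3.0/2)*(-3.0708 - z + 1.5874)^2
FOC: (2*2 + 3.0)*z = -4 + 3.0*(-3.0708 + 1.5874)
z^{k+1} = -1.2072
Step 3: u-update.
u^{k+1} = 1.5874 - 3.0708 + 1.2072 = -0.2762
Step 4: Primal residual = |-3.0708 + 1.2072| = 1.8636


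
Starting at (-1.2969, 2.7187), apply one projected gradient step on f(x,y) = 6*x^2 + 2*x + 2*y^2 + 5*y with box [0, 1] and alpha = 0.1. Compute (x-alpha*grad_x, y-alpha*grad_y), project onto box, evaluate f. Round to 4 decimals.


Step 1: Compute gradient at (-1.2969, 2.7187).
grad_x = 2*6*-1.2969 + 2 = -13.5628
grad_y = 2*2*2.7187 + 5 = 15.8748
Step 2: Gradient step.
x_raw = -1.2969 - 0.1*-13.5628 = 0.0594
y_raw = 2.7187 - 0.1*15.8748 = 1.1312
Step 3: Project onto [0, 1].
x_proj = clip(0.0594) = 0.0594
y_proj = clip(1.1312) = 1.0
Step 4: Evaluate f.
f(0.0594, 1.0) = 7.1399


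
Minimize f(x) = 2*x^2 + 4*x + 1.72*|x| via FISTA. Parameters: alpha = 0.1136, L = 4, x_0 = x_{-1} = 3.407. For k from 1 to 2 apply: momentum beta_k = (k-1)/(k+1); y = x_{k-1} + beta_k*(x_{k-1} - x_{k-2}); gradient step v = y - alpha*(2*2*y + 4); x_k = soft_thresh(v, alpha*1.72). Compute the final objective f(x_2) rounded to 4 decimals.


FISTA on f(x) = 2*x^2 + 4*x + 1.72*|x|
L = 4, alpha = 0.1136
Iteration 1: beta = 0.0, y = 3.407 + 0.0*(3.407 - 3.407) = 3.407
  grad(y) = 17.628, v = y - alpha*grad = 1.4045
  prox(v) = soft_thresh(1.4045, 0.1954) = 1.2091
Iteration 2: beta = 0.3333, y = 1.2091 + 0.3333*(1.2091 - 3.407) = 0.4764
  grad(y) = 5.9057, v = y - alpha*grad = -0.1945
  prox(v) = soft_thresh(-0.1945, 0.1954) = 0.0
f(x_2) = 2*0.0^2 + 4*0.0 + 1.72*|0.0| = 0.0


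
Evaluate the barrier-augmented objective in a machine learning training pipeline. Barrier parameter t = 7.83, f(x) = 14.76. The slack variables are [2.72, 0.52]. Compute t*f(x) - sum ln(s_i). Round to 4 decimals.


Step 1: Compute log-barrier.
ln values: [1.0006, -0.6539]
phi = -(1.0006 - 0.6539) = -0.3467
Step 2: Compute augmented objective.
t*f(x) = 7.83*14.76 = 115.5708
Total = 115.5708 - 0.3467 = 115.2241


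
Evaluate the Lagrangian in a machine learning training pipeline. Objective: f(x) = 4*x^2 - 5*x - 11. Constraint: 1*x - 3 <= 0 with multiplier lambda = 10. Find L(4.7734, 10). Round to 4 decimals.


Step 1: Evaluate f(x).
f(4.7734) = 4*4.7734^2 - 5*4.7734 - 11 = 56.2744
Step 2: Evaluate g(x).
g(4.7734) = 1*4.7734 - 3 = 1.7734
Step 3: Compute Lagrangian.
L = 56.2744 + 10*1.7734 = 74.0084


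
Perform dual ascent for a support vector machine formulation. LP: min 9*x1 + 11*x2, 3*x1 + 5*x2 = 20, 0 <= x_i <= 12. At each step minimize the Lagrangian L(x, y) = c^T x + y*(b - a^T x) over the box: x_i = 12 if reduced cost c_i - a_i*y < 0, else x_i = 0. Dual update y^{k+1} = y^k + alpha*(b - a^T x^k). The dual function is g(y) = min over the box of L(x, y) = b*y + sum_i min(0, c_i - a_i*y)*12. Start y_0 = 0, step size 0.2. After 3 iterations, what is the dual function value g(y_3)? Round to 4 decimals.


Dual ascent for LP: min 9*x1 + 11*x2, 3*x1 + 5*x2 = 20, 0 <= x_i <= 12
Step 1: y^k = 0.0, reduced costs: (9.0, 11.0)
  x^k = (0.0, 0.0), subgradient = b - a^T x = 20.0
  y^{k+1} = 0.0 + 0.2*20.0 = 4.0
Step 2: y^k = 4.0, reduced costs: (-3.0, -9.0)
  x^k = (12.0, 12.0), subgradient = b - a^T x = -76.0
  y^{k+1} = 4.0 + 0.2*-76.0 = -11.2
Step 3: y^k = -11.2, reduced costs: (42.6, 67.0)
  x^k = (0.0, 0.0), subgradient = b - a^T x = 20.0
  y^{k+1} = -11.2 + 0.2*20.0 = -7.2
Dual objective at y_3 = -7.2: reduced costs (30.6, 47.0), box minimizer x = (0.0, 0.0)
g(y_3) = b*y + (c1 - a1*y)*x1 + (c2 - a2*y)*x2 = 20*(-7.2) + 30.6*0.0 + 47.0*0.0 = -144.0 + 0.0 + 0.0 = -144.0


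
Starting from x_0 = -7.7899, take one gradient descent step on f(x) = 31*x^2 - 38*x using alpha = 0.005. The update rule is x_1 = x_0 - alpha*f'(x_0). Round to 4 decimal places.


We compute the gradient at x_0 and apply the update.
f'(x) = 62*x - 38
f'(-7.7899) = 62*-7.7899 - 38 = -520.9738
x_1 = -7.7899 - 0.005*-520.9738 = -5.185


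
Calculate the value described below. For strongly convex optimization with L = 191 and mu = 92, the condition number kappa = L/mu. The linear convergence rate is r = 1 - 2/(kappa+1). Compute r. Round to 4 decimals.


Step 1: Compute the condition number.
kappa = L/mu = 191/92 = 2.0761
Step 2: Compute the convergence rate.
r = 1 - 2/(kappa + 1) = 1 - 2*mu/(L + mu) = (L - mu)/(L + mu) = 99/283 = 0.3498


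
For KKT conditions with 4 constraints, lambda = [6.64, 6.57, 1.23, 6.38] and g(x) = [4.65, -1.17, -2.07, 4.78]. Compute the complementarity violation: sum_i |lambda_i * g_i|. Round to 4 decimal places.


KKT complementary slackness check:
lambda_1 * g_1 = 6.64 * 4.65 = 30.876
lambda_2 * g_2 = 6.57 * -1.17 = -7.6869
lambda_3 * g_3 = 1.23 * -2.07 = -2.5461
lambda_4 * g_4 = 6.38 * 4.78 = 30.4964
Total violation = 30.876 + 7.6869 + 2.5461 + 30.4964 = 71.6054


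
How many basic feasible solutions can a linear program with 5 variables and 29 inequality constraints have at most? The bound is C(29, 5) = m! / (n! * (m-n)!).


Each vertex corresponds to some choice of n active constraints out of m, so the number of vertices is at most C(m, n) = m! / (n!(m-n)!).
m = 29, n = 5
Numerator: 29 * 28 * 27 * 26 * 25
Denominator: 5! = 120
C(29, 5) = 118755


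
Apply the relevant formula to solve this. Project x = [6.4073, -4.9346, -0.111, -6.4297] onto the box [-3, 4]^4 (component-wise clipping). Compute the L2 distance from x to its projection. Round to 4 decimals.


Project each component onto [-3, 4].
clip(6.4073) = 4.0, clip(-4.9346) = -3.0, clip(-0.111) = -0.111, clip(-6.4297) = -3.0
Projection = [4.0, -3.0, -0.111, -3.0]
Squared diffs: [5.7951, 3.7427, 0.0, 11.7628]
Distance = sqrt(21.3006) = 4.6153


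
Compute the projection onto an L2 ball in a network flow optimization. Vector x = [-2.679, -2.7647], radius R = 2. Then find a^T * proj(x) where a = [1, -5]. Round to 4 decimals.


Step 1: Compute ||x|| (intermediates to 6 decimals).
||x|| = sqrt((-2.679)^2 + (-2.7647)^2) = 3.849754
Step 2: Project.
Since ||x|| > R, scale = R/||x|| = 2/3.849754 = 0.519514, proj(x) = scale * x
proj(x) = [-1.391778, -1.4363]
Step 3: Dot product.
a^T * proj(x) = 1*(-1.391778) - 5*(-1.4363) = 5.7897


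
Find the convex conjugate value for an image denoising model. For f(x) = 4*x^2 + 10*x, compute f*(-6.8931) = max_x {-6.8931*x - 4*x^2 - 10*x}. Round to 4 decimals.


f*(y) = sup_x {y*x - a*x^2 - b*x} = sup_x {(y-b)*x - a*x^2}
FOC: (y - b) - 2a*x = 0 => x* = (y - b)/(2a)
x* = (-6.8931 - 10)/(2*4) = -2.1116
f*(-6.8931) = (y-b)^2/(4a) = (-6.8931 - 10)^2/(4*4)
= 285.3768/16 = 17.8361


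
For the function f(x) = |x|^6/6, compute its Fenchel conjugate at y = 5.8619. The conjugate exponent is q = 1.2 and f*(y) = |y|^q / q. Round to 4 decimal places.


The conjugate exponent q satisfies 1/p + 1/q = 1.
p = 6, so q = 6/(6 - 1) = 1.2
|y|^q = 5.8619^1.2 = 8.3492
f*(5.8619) = 8.3492 / 1.2 = 6.9577


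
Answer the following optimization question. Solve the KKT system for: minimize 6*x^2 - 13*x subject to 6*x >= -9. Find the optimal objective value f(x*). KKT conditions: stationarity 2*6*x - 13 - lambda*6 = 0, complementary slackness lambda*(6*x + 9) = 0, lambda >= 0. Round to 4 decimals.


Step 1: Try lambda = 0 (constraint inactive).
Stationarity: 2*6*x - 13 = 0
x* = 13/(2*6) = 13/12 = 1.0833 (rounded; the exact value 13/12 is used below)
Check constraint: 6*1.0833 = 6.4998 >= -9 -- satisfied.
Step 2: Compute optimal value.
f(x*) = 6*(13/12)^2 - 13*(13/12) = -7.0417


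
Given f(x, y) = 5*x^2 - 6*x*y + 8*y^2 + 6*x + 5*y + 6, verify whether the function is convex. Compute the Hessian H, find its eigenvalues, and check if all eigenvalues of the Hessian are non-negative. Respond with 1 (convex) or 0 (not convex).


The Hessian of f(x,y) = 5*x^2 - 6*x*y + 8*y^2 + 6*x + 5*y + 6 is:
H = [[10, -6], [-6, 16]]
Trace = 10 + 16 = 26
Determinant = 10*16 - (-6)^2 = 124
Discriminant = (26)^2 - 4*124 = 180.0
Eigenvalues: lambda_1 = 6.2918, lambda_2 = 19.7082
The function is convex.

1


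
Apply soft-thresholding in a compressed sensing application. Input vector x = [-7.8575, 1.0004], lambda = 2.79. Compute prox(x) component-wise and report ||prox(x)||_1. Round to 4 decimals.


Soft-thresholding with lambda = 2.79:
prox(-7.8575) = sign(-7.8575)*max(|-7.8575| - 2.79, 0) = -5.0675
prox(1.0004) = sign(1.0004)*max(|1.0004| - 2.79, 0) = 0.0
prox(x) = [-5.0675, 0.0]
||prox(x)||_1 = 5.0675 + 0.0 = 5.0675


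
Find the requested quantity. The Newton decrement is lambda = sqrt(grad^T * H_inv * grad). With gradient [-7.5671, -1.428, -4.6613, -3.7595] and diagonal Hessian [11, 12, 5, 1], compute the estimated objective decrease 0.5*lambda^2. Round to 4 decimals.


Step 1: H is diagonal, so H^(-1) * g = [-0.6879, -0.119, -0.9323, -3.7595].
Step 2: g^T H^(-1) g = sum_i g_i^2 / H_ii
  = (-7.5671)^2/11 + (-1.428)^2/12 + (-4.6613)^2/5 + (-3.7595)^2/1
  = 5.2055 + 0.1699 + 4.3455 + 14.1338 = 23.8549
Step 3: Objective decrease = 0.5 * g^T H^(-1) g = 11.9274
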